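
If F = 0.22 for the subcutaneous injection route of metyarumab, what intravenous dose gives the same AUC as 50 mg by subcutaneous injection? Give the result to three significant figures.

D_iv = 11.0 mg

Systemic exposure from an extravascular dose = F × D_ev, so the equivalent IV dose is F × D_ev.
D_iv = F × D_ev = 0.22 × 50 = 11 mg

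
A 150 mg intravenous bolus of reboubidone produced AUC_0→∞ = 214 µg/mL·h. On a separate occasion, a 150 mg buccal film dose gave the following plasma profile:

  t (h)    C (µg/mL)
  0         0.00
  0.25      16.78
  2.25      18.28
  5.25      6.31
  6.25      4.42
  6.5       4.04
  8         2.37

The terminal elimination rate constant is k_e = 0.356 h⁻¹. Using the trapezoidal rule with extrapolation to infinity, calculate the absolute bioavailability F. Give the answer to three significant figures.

F = 0.430

Trapezoidal AUC_0→8 (buccal film):
  [0→0.25]: (0.00+16.78)/2 × 0.25 = 2.0975
  [0.25→2.25]: (16.78+18.28)/2 × 2 = 35.06
  [2.25→5.25]: (18.28+6.31)/2 × 3 = 36.885
  [5.25→6.25]: (6.31+4.42)/2 × 1 = 5.365
  [6.25→6.5]: (4.42+4.04)/2 × 0.25 = 1.0575
  [6.5→8]: (4.04+2.37)/2 × 1.5 = 4.8075
  Sum = 85.2725 µg/mL·h
Tail: C_last/k_e = 2.37/0.356 = 6.657
AUC_0→∞ (buccal film) = 85.2725 + 6.657 = 91.9295 µg/mL·h
F = (AUC_ev/D_ev)/(AUC_iv/D_iv) = (91.9295/150)/(214/150) = 0.612863/1.42667 = 0.4296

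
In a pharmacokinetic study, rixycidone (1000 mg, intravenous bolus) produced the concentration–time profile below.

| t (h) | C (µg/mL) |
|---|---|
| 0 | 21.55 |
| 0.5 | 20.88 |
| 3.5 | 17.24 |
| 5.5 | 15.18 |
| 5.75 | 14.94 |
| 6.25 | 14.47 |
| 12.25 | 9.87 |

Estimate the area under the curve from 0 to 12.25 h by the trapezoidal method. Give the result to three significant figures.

AUC = 184 µg/mL·h

Trapezoidal AUC_0→12.25:
  [0→0.5]: (21.55+20.88)/2 × 0.5 = 10.6075
  [0.5→3.5]: (20.88+17.24)/2 × 3 = 57.18
  [3.5→5.5]: (17.24+15.18)/2 × 2 = 32.42
  [5.5→5.75]: (15.18+14.94)/2 × 0.25 = 3.765
  [5.75→6.25]: (14.94+14.47)/2 × 0.5 = 7.3525
  [6.25→12.25]: (14.47+9.87)/2 × 6 = 73.02
  Sum = 184.345 µg/mL·h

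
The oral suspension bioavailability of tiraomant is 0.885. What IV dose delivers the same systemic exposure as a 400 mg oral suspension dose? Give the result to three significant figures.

D_iv = 354 mg

Systemic exposure from an extravascular dose = F × D_ev, so the equivalent IV dose is F × D_ev.
D_iv = F × D_ev = 0.885 × 400 = 354 mg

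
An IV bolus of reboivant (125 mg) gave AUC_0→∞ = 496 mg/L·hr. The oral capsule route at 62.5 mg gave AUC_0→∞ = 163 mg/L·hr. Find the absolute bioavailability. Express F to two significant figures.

F = 0.66

F = (AUC_ev / D_ev) / (AUC_iv / D_iv)
  = (163/62.5) / (496/125)
  = 2.608 / 3.968 = 0.6573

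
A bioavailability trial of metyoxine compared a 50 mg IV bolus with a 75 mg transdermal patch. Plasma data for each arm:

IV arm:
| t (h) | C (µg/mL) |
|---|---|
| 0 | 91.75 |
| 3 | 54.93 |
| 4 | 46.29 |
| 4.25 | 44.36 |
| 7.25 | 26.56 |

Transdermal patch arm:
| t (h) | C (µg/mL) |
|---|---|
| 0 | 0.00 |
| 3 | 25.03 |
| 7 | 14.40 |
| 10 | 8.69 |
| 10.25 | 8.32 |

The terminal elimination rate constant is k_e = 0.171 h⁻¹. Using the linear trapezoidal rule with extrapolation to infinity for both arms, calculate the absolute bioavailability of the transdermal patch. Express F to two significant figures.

F = 0.25

Trapezoidal AUC_0→7.25 (IV):
  [0→3]: (91.75+54.93)/2 × 3 = 220.02
  [3→4]: (54.93+46.29)/2 × 1 = 50.61
  [4→4.25]: (46.29+44.36)/2 × 0.25 = 11.33125
  [4.25→7.25]: (44.36+26.56)/2 × 3 = 106.38
  Sum = 388.34125 µg/mL·h
IV tail: 26.56/0.171 = 155.322; AUC_iv,0→∞ = 388.34125 + 155.322 = 543.66325 µg/mL·h
Trapezoidal AUC_0→10.25 (transdermal patch):
  [0→3]: (0.00+25.03)/2 × 3 = 37.545
  [3→7]: (25.03+14.40)/2 × 4 = 78.86
  [7→10]: (14.40+8.69)/2 × 3 = 34.635
  [10→10.25]: (8.69+8.32)/2 × 0.25 = 2.12625
  Sum = 153.16625 µg/mL·h
transdermal patch tail: 8.32/0.171 = 48.655; AUC_ev,0→∞ = 153.16625 + 48.655 = 201.82125 µg/mL·h
F = (AUC_ev/D_ev)/(AUC_iv/D_iv) = (201.82125/75)/(543.66325/50) = 2.69095/10.873265 = 0.2475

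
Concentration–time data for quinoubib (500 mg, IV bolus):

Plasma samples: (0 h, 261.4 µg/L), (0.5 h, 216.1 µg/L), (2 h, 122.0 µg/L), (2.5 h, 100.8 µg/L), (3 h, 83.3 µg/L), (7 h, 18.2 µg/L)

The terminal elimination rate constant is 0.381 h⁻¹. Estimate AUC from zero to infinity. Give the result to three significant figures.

AUC = 725 µg/L·h

Trapezoidal AUC_0→7:
  [0→0.5]: (261.4+216.1)/2 × 0.5 = 119.375
  [0.5→2]: (216.1+122.0)/2 × 1.5 = 253.575
  [2→2.5]: (122.0+100.8)/2 × 0.5 = 55.7
  [2.5→3]: (100.8+83.3)/2 × 0.5 = 46.025
  [3→7]: (83.3+18.2)/2 × 4 = 203.0
  Sum = 677.675 µg/L·h
Extrapolated tail: C_last / k_e = 18.2 / 0.381 = 47.769
AUC_0→∞ = 677.675 + 47.769 = 725.444 µg/L·h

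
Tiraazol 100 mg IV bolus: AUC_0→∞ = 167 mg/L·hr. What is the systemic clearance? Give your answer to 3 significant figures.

CL = Dose_iv / AUC_0→∞
   = 100 / 167 = 0.598802 L/hr

CL = 0.599 L/hr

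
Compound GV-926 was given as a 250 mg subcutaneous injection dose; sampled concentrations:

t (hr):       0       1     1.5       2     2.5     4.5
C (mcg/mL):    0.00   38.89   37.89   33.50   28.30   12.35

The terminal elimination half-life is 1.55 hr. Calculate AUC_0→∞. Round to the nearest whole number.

Trapezoidal AUC_0→4.5:
  [0→1]: (0.00+38.89)/2 × 1 = 19.445
  [1→1.5]: (38.89+37.89)/2 × 0.5 = 19.195
  [1.5→2]: (37.89+33.50)/2 × 0.5 = 17.8475
  [2→2.5]: (33.50+28.30)/2 × 0.5 = 15.45
  [2.5→4.5]: (28.30+12.35)/2 × 2 = 40.65
  Sum = 112.5875 mcg/mL·hr
k_e = ln2 / t½ = 0.693147 / 1.55 = 0.4472 hr^-1
Extrapolated tail: C_last / k_e = 12.35 / 0.4472 = 27.616
AUC_0→∞ = 112.5875 + 27.616 = 140.2035 mcg/mL·hr

AUC = 140 mcg/mL·hr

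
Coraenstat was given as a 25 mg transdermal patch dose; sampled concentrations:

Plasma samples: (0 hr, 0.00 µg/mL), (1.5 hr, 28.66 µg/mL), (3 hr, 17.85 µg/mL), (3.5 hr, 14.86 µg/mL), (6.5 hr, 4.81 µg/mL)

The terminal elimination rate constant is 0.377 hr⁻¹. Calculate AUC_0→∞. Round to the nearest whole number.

Trapezoidal AUC_0→6.5:
  [0→1.5]: (0.00+28.66)/2 × 1.5 = 21.495
  [1.5→3]: (28.66+17.85)/2 × 1.5 = 34.8825
  [3→3.5]: (17.85+14.86)/2 × 0.5 = 8.1775
  [3.5→6.5]: (14.86+4.81)/2 × 3 = 29.505
  Sum = 94.06 µg/mL·hr
Extrapolated tail: C_last / k_e = 4.81 / 0.377 = 12.759
AUC_0→∞ = 94.06 + 12.759 = 106.819 µg/mL·hr

AUC = 107 µg/mL·hr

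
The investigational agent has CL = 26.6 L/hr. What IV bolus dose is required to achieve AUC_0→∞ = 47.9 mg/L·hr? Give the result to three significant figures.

Dose_iv = CL × AUC_0→∞
     = 26.6 × 47.9 = 1274.14 mg

Dose = 1270 mg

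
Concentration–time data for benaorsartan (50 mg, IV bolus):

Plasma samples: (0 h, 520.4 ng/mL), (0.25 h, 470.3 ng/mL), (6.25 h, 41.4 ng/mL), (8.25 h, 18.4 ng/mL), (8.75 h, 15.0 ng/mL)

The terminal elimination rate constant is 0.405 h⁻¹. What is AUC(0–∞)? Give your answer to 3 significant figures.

AUC = 1760 ng/mL·h

Trapezoidal AUC_0→8.75:
  [0→0.25]: (520.4+470.3)/2 × 0.25 = 123.8375
  [0.25→6.25]: (470.3+41.4)/2 × 6 = 1535.1
  [6.25→8.25]: (41.4+18.4)/2 × 2 = 59.8
  [8.25→8.75]: (18.4+15.0)/2 × 0.5 = 8.35
  Sum = 1727.0875 ng/mL·h
Extrapolated tail: C_last / k_e = 15.0 / 0.405 = 37.037
AUC_0→∞ = 1727.0875 + 37.037 = 1764.1245 ng/mL·h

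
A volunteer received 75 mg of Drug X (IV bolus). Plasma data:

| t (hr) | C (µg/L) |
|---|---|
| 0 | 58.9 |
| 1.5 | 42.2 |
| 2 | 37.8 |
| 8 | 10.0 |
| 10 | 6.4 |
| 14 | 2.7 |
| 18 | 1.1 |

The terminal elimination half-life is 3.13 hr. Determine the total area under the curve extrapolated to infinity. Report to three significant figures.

AUC = 286 µg/L·hr

Trapezoidal AUC_0→18:
  [0→1.5]: (58.9+42.2)/2 × 1.5 = 75.825
  [1.5→2]: (42.2+37.8)/2 × 0.5 = 20.0
  [2→8]: (37.8+10.0)/2 × 6 = 143.4
  [8→10]: (10.0+6.4)/2 × 2 = 16.4
  [10→14]: (6.4+2.7)/2 × 4 = 18.2
  [14→18]: (2.7+1.1)/2 × 4 = 7.6
  Sum = 281.425 µg/L·hr
k_e = ln2 / t½ = 0.693147 / 3.13 = 0.2215 hr^-1
Extrapolated tail: C_last / k_e = 1.1 / 0.2215 = 4.966
AUC_0→∞ = 281.425 + 4.966 = 286.391 µg/L·hr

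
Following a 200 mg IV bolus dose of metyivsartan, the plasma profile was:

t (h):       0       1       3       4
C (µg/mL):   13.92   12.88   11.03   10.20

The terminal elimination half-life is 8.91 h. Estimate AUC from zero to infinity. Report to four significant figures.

Trapezoidal AUC_0→4:
  [0→1]: (13.92+12.88)/2 × 1 = 13.4
  [1→3]: (12.88+11.03)/2 × 2 = 23.91
  [3→4]: (11.03+10.20)/2 × 1 = 10.615
  Sum = 47.925 µg/mL·h
k_e = ln2 / t½ = 0.693147 / 8.91 = 0.0778 h^-1
Extrapolated tail: C_last / k_e = 10.20 / 0.0778 = 131.105
AUC_0→∞ = 47.925 + 131.105 = 179.03 µg/mL·h

AUC = 179.0 µg/mL·h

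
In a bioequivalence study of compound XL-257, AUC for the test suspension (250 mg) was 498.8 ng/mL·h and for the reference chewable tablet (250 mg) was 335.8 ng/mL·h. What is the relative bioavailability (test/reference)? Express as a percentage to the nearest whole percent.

F_rel = (AUC_test/D_test) / (AUC_ref/D_ref)
      = (498.8/250) / (335.8/250)
      = 1.9952 / 1.3432 = 1.4854 = 148.54%

F_rel = 149%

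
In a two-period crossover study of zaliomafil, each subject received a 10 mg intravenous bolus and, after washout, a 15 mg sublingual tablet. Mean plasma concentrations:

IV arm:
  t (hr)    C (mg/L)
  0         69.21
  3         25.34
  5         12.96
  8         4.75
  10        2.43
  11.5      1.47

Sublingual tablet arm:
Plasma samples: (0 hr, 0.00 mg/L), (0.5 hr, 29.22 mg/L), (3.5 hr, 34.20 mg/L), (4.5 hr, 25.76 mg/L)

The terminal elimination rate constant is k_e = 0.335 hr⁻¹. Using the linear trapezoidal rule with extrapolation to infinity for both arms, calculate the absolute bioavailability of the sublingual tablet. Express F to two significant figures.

Trapezoidal AUC_0→11.5 (IV):
  [0→3]: (69.21+25.34)/2 × 3 = 141.825
  [3→5]: (25.34+12.96)/2 × 2 = 38.3
  [5→8]: (12.96+4.75)/2 × 3 = 26.565
  [8→10]: (4.75+2.43)/2 × 2 = 7.18
  [10→11.5]: (2.43+1.47)/2 × 1.5 = 2.925
  Sum = 216.795 mg/L·hr
IV tail: 1.47/0.335 = 4.388; AUC_iv,0→∞ = 216.795 + 4.388 = 221.183 mg/L·hr
Trapezoidal AUC_0→4.5 (sublingual tablet):
  [0→0.5]: (0.00+29.22)/2 × 0.5 = 7.305
  [0.5→3.5]: (29.22+34.20)/2 × 3 = 95.13
  [3.5→4.5]: (34.20+25.76)/2 × 1 = 29.98
  Sum = 132.415 mg/L·hr
sublingual tablet tail: 25.76/0.335 = 76.896; AUC_ev,0→∞ = 132.415 + 76.896 = 209.311 mg/L·hr
F = (AUC_ev/D_ev)/(AUC_iv/D_iv) = (209.311/15)/(221.183/10) = 13.9541/22.1183 = 0.6309

F = 0.63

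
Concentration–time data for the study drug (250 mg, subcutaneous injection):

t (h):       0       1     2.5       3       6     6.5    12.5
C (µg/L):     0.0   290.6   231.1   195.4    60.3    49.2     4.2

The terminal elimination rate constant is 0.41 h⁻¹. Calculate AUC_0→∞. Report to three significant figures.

AUC = 1220 µg/L·h

Trapezoidal AUC_0→12.5:
  [0→1]: (0.0+290.6)/2 × 1 = 145.3
  [1→2.5]: (290.6+231.1)/2 × 1.5 = 391.275
  [2.5→3]: (231.1+195.4)/2 × 0.5 = 106.625
  [3→6]: (195.4+60.3)/2 × 3 = 383.55
  [6→6.5]: (60.3+49.2)/2 × 0.5 = 27.375
  [6.5→12.5]: (49.2+4.2)/2 × 6 = 160.2
  Sum = 1214.325 µg/L·h
Extrapolated tail: C_last / k_e = 4.2 / 0.41 = 10.244
AUC_0→∞ = 1214.325 + 10.244 = 1224.569 µg/L·h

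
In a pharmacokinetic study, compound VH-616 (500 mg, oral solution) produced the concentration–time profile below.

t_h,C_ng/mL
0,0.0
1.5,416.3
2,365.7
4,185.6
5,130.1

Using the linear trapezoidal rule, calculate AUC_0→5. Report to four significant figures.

AUC = 1217 ng/mL·h

Trapezoidal AUC_0→5:
  [0→1.5]: (0.0+416.3)/2 × 1.5 = 312.225
  [1.5→2]: (416.3+365.7)/2 × 0.5 = 195.5
  [2→4]: (365.7+185.6)/2 × 2 = 551.3
  [4→5]: (185.6+130.1)/2 × 1 = 157.85
  Sum = 1216.875 ng/mL·h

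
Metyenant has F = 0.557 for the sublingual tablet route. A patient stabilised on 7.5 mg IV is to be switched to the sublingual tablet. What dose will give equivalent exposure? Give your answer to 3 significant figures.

D_sublingual = 13.5 mg

For equal systemic exposure: F × D_ev = D_iv
D_ev = D_iv / F = 7.5 / 0.557 = 13.465 mg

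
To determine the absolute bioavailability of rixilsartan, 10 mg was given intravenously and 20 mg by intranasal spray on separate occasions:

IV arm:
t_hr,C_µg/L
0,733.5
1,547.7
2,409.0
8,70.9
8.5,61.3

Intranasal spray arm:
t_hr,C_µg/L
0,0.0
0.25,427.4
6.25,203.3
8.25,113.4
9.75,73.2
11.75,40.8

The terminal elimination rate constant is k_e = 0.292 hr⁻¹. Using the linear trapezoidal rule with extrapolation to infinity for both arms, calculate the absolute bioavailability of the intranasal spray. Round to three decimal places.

F = 0.474

Trapezoidal AUC_0→8.5 (IV):
  [0→1]: (733.5+547.7)/2 × 1 = 640.6
  [1→2]: (547.7+409.0)/2 × 1 = 478.35
  [2→8]: (409.0+70.9)/2 × 6 = 1439.7
  [8→8.5]: (70.9+61.3)/2 × 0.5 = 33.05
  Sum = 2591.7 µg/L·hr
IV tail: 61.3/0.292 = 209.932; AUC_iv,0→∞ = 2591.7 + 209.932 = 2801.632 µg/L·hr
Trapezoidal AUC_0→11.75 (intranasal spray):
  [0→0.25]: (0.0+427.4)/2 × 0.25 = 53.425
  [0.25→6.25]: (427.4+203.3)/2 × 6 = 1892.1
  [6.25→8.25]: (203.3+113.4)/2 × 2 = 316.7
  [8.25→9.75]: (113.4+73.2)/2 × 1.5 = 139.95
  [9.75→11.75]: (73.2+40.8)/2 × 2 = 114.0
  Sum = 2516.175 µg/L·hr
intranasal spray tail: 40.8/0.292 = 139.726; AUC_ev,0→∞ = 2516.175 + 139.726 = 2655.901 µg/L·hr
F = (AUC_ev/D_ev)/(AUC_iv/D_iv) = (2655.901/20)/(2801.632/10) = 132.79505/280.1632 = 0.4740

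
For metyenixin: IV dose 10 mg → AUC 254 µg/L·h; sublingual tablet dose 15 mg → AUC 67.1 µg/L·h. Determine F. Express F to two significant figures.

F = 0.18

F = (AUC_ev / D_ev) / (AUC_iv / D_iv)
  = (67.1/15) / (254/10)
  = 4.47333 / 25.4 = 0.1761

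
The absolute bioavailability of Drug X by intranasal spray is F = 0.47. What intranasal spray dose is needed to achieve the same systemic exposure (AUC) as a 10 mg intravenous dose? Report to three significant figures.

For equal systemic exposure: F × D_ev = D_iv
D_ev = D_iv / F = 10 / 0.47 = 21.2766 mg

D_intranasal = 21.3 mg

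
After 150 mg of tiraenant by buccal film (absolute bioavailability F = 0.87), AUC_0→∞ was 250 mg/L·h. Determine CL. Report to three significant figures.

CL = F × Dose / AUC_0→∞
   = 0.87 × 150 / 250 = 0.522 L/h

CL = 0.522 L/h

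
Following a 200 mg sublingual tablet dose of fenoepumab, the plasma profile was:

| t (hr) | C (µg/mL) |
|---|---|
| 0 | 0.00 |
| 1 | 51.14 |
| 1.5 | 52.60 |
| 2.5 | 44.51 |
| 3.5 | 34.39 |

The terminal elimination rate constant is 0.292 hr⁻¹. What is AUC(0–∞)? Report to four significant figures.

Trapezoidal AUC_0→3.5:
  [0→1]: (0.00+51.14)/2 × 1 = 25.57
  [1→1.5]: (51.14+52.60)/2 × 0.5 = 25.935
  [1.5→2.5]: (52.60+44.51)/2 × 1 = 48.555
  [2.5→3.5]: (44.51+34.39)/2 × 1 = 39.45
  Sum = 139.51 µg/mL·hr
Extrapolated tail: C_last / k_e = 34.39 / 0.292 = 117.774
AUC_0→∞ = 139.51 + 117.774 = 257.284 µg/mL·hr

AUC = 257.3 µg/mL·hr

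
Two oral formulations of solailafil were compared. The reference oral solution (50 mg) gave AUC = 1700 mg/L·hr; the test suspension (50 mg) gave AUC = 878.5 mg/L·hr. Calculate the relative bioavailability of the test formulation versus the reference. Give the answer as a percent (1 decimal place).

F_rel = (AUC_test/D_test) / (AUC_ref/D_ref)
      = (878.5/50) / (1700/50)
      = 17.57 / 34 = 0.5168 = 51.68%

F_rel = 51.7%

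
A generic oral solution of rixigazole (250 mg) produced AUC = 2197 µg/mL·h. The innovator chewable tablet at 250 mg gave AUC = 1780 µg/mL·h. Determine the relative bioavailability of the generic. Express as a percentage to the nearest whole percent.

F_rel = 123%

F_rel = (AUC_test/D_test) / (AUC_ref/D_ref)
      = (2197/250) / (1780/250)
      = 8.788 / 7.12 = 1.2343 = 123.43%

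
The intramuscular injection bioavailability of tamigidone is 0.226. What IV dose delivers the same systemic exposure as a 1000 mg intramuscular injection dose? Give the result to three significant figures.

D_iv = 226 mg

Systemic exposure from an extravascular dose = F × D_ev, so the equivalent IV dose is F × D_ev.
D_iv = F × D_ev = 0.226 × 1000 = 226 mg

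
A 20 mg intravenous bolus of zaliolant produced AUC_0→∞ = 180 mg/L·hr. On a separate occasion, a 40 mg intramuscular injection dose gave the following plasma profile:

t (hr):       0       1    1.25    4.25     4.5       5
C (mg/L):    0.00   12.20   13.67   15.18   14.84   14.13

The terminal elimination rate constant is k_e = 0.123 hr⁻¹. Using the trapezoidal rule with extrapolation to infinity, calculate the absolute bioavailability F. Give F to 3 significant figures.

Trapezoidal AUC_0→5 (intramuscular injection):
  [0→1]: (0.00+12.20)/2 × 1 = 6.1
  [1→1.25]: (12.20+13.67)/2 × 0.25 = 3.23375
  [1.25→4.25]: (13.67+15.18)/2 × 3 = 43.275
  [4.25→4.5]: (15.18+14.84)/2 × 0.25 = 3.7525
  [4.5→5]: (14.84+14.13)/2 × 0.5 = 7.2425
  Sum = 63.60375 mg/L·hr
Tail: C_last/k_e = 14.13/0.123 = 114.878
AUC_0→∞ (intramuscular injection) = 63.60375 + 114.878 = 178.48175 mg/L·hr
F = (AUC_ev/D_ev)/(AUC_iv/D_iv) = (178.48175/40)/(180/20) = 4.46204/9 = 0.4958

F = 0.496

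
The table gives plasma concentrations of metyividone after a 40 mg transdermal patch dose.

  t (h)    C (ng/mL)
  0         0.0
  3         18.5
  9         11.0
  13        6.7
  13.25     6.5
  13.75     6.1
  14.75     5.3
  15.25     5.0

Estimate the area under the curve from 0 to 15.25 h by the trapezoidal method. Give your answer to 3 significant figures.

AUC = 165 ng/mL·h

Trapezoidal AUC_0→15.25:
  [0→3]: (0.0+18.5)/2 × 3 = 27.75
  [3→9]: (18.5+11.0)/2 × 6 = 88.5
  [9→13]: (11.0+6.7)/2 × 4 = 35.4
  [13→13.25]: (6.7+6.5)/2 × 0.25 = 1.65
  [13.25→13.75]: (6.5+6.1)/2 × 0.5 = 3.15
  [13.75→14.75]: (6.1+5.3)/2 × 1 = 5.7
  [14.75→15.25]: (5.3+5.0)/2 × 0.5 = 2.575
  Sum = 164.725 ng/mL·h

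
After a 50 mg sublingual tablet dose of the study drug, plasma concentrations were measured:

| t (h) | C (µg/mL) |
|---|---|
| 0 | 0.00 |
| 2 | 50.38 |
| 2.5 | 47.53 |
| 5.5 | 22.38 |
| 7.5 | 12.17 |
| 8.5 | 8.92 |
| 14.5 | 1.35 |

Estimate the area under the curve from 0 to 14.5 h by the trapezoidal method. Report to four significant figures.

Trapezoidal AUC_0→14.5:
  [0→2]: (0.00+50.38)/2 × 2 = 50.38
  [2→2.5]: (50.38+47.53)/2 × 0.5 = 24.4775
  [2.5→5.5]: (47.53+22.38)/2 × 3 = 104.865
  [5.5→7.5]: (22.38+12.17)/2 × 2 = 34.55
  [7.5→8.5]: (12.17+8.92)/2 × 1 = 10.545
  [8.5→14.5]: (8.92+1.35)/2 × 6 = 30.81
  Sum = 255.6275 µg/mL·h

AUC = 255.6 µg/mL·h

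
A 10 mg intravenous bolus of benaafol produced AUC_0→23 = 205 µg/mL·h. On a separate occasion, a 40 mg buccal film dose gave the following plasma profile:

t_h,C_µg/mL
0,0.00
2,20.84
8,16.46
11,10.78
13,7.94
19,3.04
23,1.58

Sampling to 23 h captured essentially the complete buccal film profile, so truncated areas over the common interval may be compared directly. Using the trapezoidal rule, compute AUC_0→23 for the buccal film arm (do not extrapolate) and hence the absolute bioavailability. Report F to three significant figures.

Trapezoidal AUC_0→23 (buccal film):
  [0→2]: (0.00+20.84)/2 × 2 = 20.84
  [2→8]: (20.84+16.46)/2 × 6 = 111.9
  [8→11]: (16.46+10.78)/2 × 3 = 40.86
  [11→13]: (10.78+7.94)/2 × 2 = 18.72
  [13→19]: (7.94+3.04)/2 × 6 = 32.94
  [19→23]: (3.04+1.58)/2 × 4 = 9.24
  Sum = 234.5 µg/mL·h
F = (AUC_ev/D_ev)/(AUC_iv/D_iv) = (234.5/40)/(205/10) = 5.8625/20.5 = 0.2860

F = 0.286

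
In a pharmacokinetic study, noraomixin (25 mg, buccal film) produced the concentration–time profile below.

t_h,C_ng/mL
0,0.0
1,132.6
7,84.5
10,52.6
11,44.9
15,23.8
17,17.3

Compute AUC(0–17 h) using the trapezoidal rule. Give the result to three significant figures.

Trapezoidal AUC_0→17:
  [0→1]: (0.0+132.6)/2 × 1 = 66.3
  [1→7]: (132.6+84.5)/2 × 6 = 651.3
  [7→10]: (84.5+52.6)/2 × 3 = 205.65
  [10→11]: (52.6+44.9)/2 × 1 = 48.75
  [11→15]: (44.9+23.8)/2 × 4 = 137.4
  [15→17]: (23.8+17.3)/2 × 2 = 41.1
  Sum = 1150.5 ng/mL·h

AUC = 1150 ng/mL·h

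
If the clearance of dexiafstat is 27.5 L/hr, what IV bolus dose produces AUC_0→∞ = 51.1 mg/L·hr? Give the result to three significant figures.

Dose = 1410 mg

Dose_iv = CL × AUC_0→∞
     = 27.5 × 51.1 = 1405.25 mg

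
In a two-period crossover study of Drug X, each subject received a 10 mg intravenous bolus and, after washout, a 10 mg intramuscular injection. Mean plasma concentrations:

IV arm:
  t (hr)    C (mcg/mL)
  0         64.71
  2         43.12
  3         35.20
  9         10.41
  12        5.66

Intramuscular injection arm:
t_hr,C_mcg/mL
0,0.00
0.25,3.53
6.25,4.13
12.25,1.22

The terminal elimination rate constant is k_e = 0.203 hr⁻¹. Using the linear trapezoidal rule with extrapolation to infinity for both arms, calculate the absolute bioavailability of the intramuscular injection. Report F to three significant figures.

Trapezoidal AUC_0→12 (IV):
  [0→2]: (64.71+43.12)/2 × 2 = 107.83
  [2→3]: (43.12+35.20)/2 × 1 = 39.16
  [3→9]: (35.20+10.41)/2 × 6 = 136.83
  [9→12]: (10.41+5.66)/2 × 3 = 24.105
  Sum = 307.925 mcg/mL·hr
IV tail: 5.66/0.203 = 27.882; AUC_iv,0→∞ = 307.925 + 27.882 = 335.807 mcg/mL·hr
Trapezoidal AUC_0→12.25 (intramuscular injection):
  [0→0.25]: (0.00+3.53)/2 × 0.25 = 0.44125
  [0.25→6.25]: (3.53+4.13)/2 × 6 = 22.98
  [6.25→12.25]: (4.13+1.22)/2 × 6 = 16.05
  Sum = 39.47125 mcg/mL·hr
intramuscular injection tail: 1.22/0.203 = 6.010; AUC_ev,0→∞ = 39.47125 + 6.010 = 45.48125 mcg/mL·hr
F = (AUC_ev/D_ev)/(AUC_iv/D_iv) = (45.48125/10)/(335.807/10) = 4.548125/33.5807 = 0.1354

F = 0.135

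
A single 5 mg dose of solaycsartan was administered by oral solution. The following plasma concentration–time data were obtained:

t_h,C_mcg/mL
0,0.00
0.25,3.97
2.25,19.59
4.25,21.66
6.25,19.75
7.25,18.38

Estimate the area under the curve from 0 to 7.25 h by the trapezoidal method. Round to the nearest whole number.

AUC = 126 mcg/mL·h

Trapezoidal AUC_0→7.25:
  [0→0.25]: (0.00+3.97)/2 × 0.25 = 0.49625
  [0.25→2.25]: (3.97+19.59)/2 × 2 = 23.56
  [2.25→4.25]: (19.59+21.66)/2 × 2 = 41.25
  [4.25→6.25]: (21.66+19.75)/2 × 2 = 41.41
  [6.25→7.25]: (19.75+18.38)/2 × 1 = 19.065
  Sum = 125.78125 mcg/mL·h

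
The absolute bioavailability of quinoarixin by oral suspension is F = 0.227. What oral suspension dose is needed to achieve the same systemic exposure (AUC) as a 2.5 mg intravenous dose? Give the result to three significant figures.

D_oral = 11.0 mg

For equal systemic exposure: F × D_ev = D_iv
D_ev = D_iv / F = 2.5 / 0.227 = 11.0132 mg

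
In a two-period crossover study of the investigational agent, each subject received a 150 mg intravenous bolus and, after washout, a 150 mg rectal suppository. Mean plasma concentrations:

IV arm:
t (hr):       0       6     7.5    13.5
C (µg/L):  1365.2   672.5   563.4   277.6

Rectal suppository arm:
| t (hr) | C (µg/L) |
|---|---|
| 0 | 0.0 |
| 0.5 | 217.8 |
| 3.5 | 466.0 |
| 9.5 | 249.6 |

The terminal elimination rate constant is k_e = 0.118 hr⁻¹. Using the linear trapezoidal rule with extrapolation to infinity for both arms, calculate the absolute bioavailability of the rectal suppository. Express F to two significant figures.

F = 0.45

Trapezoidal AUC_0→13.5 (IV):
  [0→6]: (1365.2+672.5)/2 × 6 = 6113.1
  [6→7.5]: (672.5+563.4)/2 × 1.5 = 926.925
  [7.5→13.5]: (563.4+277.6)/2 × 6 = 2523.0
  Sum = 9563.025 µg/L·hr
IV tail: 277.6/0.118 = 2352.542; AUC_iv,0→∞ = 9563.025 + 2352.542 = 11915.567 µg/L·hr
Trapezoidal AUC_0→9.5 (rectal suppository):
  [0→0.5]: (0.0+217.8)/2 × 0.5 = 54.45
  [0.5→3.5]: (217.8+466.0)/2 × 3 = 1025.7
  [3.5→9.5]: (466.0+249.6)/2 × 6 = 2146.8
  Sum = 3226.95 µg/L·hr
rectal suppository tail: 249.6/0.118 = 2115.254; AUC_ev,0→∞ = 3226.95 + 2115.254 = 5342.204 µg/L·hr
F = (AUC_ev/D_ev)/(AUC_iv/D_iv) = (5342.204/150)/(11915.567/150) = 35.6147/79.4371 = 0.4483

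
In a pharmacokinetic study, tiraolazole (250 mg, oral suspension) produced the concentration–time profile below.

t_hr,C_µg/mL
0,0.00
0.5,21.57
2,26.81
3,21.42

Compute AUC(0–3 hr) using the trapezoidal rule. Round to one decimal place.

AUC = 65.8 µg/mL·hr

Trapezoidal AUC_0→3:
  [0→0.5]: (0.00+21.57)/2 × 0.5 = 5.3925
  [0.5→2]: (21.57+26.81)/2 × 1.5 = 36.285
  [2→3]: (26.81+21.42)/2 × 1 = 24.115
  Sum = 65.7925 µg/mL·hr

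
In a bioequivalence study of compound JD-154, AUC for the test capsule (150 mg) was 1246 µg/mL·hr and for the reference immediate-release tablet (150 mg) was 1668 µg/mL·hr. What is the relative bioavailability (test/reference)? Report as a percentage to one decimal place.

F_rel = 74.7%

F_rel = (AUC_test/D_test) / (AUC_ref/D_ref)
      = (1246/150) / (1668/150)
      = 8.30667 / 11.12 = 0.7470 = 74.70%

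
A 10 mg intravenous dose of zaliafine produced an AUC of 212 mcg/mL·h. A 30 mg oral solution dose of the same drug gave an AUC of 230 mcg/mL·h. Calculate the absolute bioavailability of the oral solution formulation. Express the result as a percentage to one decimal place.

F = (AUC_ev / D_ev) / (AUC_iv / D_iv)
  = (230/30) / (212/10)
  = 7.66667 / 21.2 = 0.3616
  = 36.16%

F = 36.2%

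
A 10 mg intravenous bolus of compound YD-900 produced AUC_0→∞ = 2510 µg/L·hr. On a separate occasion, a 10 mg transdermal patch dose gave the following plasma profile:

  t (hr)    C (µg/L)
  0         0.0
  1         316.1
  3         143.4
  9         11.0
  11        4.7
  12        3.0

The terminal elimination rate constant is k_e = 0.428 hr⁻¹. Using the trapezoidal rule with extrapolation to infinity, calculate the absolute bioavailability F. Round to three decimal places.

Trapezoidal AUC_0→12 (transdermal patch):
  [0→1]: (0.0+316.1)/2 × 1 = 158.05
  [1→3]: (316.1+143.4)/2 × 2 = 459.5
  [3→9]: (143.4+11.0)/2 × 6 = 463.2
  [9→11]: (11.0+4.7)/2 × 2 = 15.7
  [11→12]: (4.7+3.0)/2 × 1 = 3.85
  Sum = 1100.3 µg/L·hr
Tail: C_last/k_e = 3.0/0.428 = 7.009
AUC_0→∞ (transdermal patch) = 1100.3 + 7.009 = 1107.309 µg/L·hr
F = (AUC_ev/D_ev)/(AUC_iv/D_iv) = (1107.309/10)/(2510/10) = 110.7309/251 = 0.4412

F = 0.441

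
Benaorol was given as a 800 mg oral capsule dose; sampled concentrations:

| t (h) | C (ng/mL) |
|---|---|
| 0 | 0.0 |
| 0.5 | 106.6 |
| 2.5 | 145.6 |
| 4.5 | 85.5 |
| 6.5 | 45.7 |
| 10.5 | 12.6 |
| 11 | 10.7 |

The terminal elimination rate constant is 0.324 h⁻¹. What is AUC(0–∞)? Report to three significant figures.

Trapezoidal AUC_0→11:
  [0→0.5]: (0.0+106.6)/2 × 0.5 = 26.65
  [0.5→2.5]: (106.6+145.6)/2 × 2 = 252.2
  [2.5→4.5]: (145.6+85.5)/2 × 2 = 231.1
  [4.5→6.5]: (85.5+45.7)/2 × 2 = 131.2
  [6.5→10.5]: (45.7+12.6)/2 × 4 = 116.6
  [10.5→11]: (12.6+10.7)/2 × 0.5 = 5.825
  Sum = 763.575 ng/mL·h
Extrapolated tail: C_last / k_e = 10.7 / 0.324 = 33.025
AUC_0→∞ = 763.575 + 33.025 = 796.6 ng/mL·h

AUC = 797 ng/mL·h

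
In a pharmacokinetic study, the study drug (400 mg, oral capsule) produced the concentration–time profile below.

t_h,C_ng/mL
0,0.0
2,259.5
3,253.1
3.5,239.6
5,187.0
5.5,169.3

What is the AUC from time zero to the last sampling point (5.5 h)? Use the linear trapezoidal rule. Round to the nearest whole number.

Trapezoidal AUC_0→5.5:
  [0→2]: (0.0+259.5)/2 × 2 = 259.5
  [2→3]: (259.5+253.1)/2 × 1 = 256.3
  [3→3.5]: (253.1+239.6)/2 × 0.5 = 123.175
  [3.5→5]: (239.6+187.0)/2 × 1.5 = 319.95
  [5→5.5]: (187.0+169.3)/2 × 0.5 = 89.075
  Sum = 1048.0 ng/mL·h

AUC = 1048 ng/mL·h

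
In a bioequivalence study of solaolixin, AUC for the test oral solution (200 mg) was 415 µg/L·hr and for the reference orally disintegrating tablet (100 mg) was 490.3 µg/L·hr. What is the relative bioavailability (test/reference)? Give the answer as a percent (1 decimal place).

F_rel = (AUC_test/D_test) / (AUC_ref/D_ref)
      = (415/200) / (490.3/100)
      = 2.075 / 4.903 = 0.4232 = 42.32%

F_rel = 42.3%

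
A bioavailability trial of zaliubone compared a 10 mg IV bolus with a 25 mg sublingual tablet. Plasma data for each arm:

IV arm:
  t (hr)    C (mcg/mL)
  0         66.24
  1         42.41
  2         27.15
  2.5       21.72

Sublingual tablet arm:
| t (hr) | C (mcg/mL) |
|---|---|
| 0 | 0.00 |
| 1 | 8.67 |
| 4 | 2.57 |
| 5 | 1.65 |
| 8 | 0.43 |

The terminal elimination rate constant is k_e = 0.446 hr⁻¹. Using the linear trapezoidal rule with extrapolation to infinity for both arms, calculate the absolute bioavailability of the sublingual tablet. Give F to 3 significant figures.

Trapezoidal AUC_0→2.5 (IV):
  [0→1]: (66.24+42.41)/2 × 1 = 54.325
  [1→2]: (42.41+27.15)/2 × 1 = 34.78
  [2→2.5]: (27.15+21.72)/2 × 0.5 = 12.2175
  Sum = 101.3225 mcg/mL·hr
IV tail: 21.72/0.446 = 48.700; AUC_iv,0→∞ = 101.3225 + 48.700 = 150.0225 mcg/mL·hr
Trapezoidal AUC_0→8 (sublingual tablet):
  [0→1]: (0.00+8.67)/2 × 1 = 4.335
  [1→4]: (8.67+2.57)/2 × 3 = 16.86
  [4→5]: (2.57+1.65)/2 × 1 = 2.11
  [5→8]: (1.65+0.43)/2 × 3 = 3.12
  Sum = 26.425 mcg/mL·hr
sublingual tablet tail: 0.43/0.446 = 0.964; AUC_ev,0→∞ = 26.425 + 0.964 = 27.389 mcg/mL·hr
F = (AUC_ev/D_ev)/(AUC_iv/D_iv) = (27.389/25)/(150.0225/10) = 1.09556/15.00225 = 0.0730

F = 0.0730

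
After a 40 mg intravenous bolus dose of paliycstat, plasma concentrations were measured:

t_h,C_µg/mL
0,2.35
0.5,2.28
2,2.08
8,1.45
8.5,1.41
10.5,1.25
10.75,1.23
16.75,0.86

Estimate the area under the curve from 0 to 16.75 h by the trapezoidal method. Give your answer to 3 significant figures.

Trapezoidal AUC_0→16.75:
  [0→0.5]: (2.35+2.28)/2 × 0.5 = 1.1575
  [0.5→2]: (2.28+2.08)/2 × 1.5 = 3.27
  [2→8]: (2.08+1.45)/2 × 6 = 10.59
  [8→8.5]: (1.45+1.41)/2 × 0.5 = 0.715
  [8.5→10.5]: (1.41+1.25)/2 × 2 = 2.66
  [10.5→10.75]: (1.25+1.23)/2 × 0.25 = 0.31
  [10.75→16.75]: (1.23+0.86)/2 × 6 = 6.27
  Sum = 24.9725 µg/mL·h

AUC = 25.0 µg/mL·h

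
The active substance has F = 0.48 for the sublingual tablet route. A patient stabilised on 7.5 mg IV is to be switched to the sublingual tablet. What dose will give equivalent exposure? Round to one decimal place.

D_sublingual = 15.6 mg

For equal systemic exposure: F × D_ev = D_iv
D_ev = D_iv / F = 7.5 / 0.48 = 15.625 mg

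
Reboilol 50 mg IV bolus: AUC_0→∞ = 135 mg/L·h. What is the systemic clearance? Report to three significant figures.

CL = Dose_iv / AUC_0→∞
   = 50 / 135 = 0.37037 L/h

CL = 0.370 L/h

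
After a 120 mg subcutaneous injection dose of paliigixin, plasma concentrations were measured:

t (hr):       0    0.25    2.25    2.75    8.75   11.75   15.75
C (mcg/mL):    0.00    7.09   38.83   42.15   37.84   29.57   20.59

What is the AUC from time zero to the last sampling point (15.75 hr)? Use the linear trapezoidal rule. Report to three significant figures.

Trapezoidal AUC_0→15.75:
  [0→0.25]: (0.00+7.09)/2 × 0.25 = 0.88625
  [0.25→2.25]: (7.09+38.83)/2 × 2 = 45.92
  [2.25→2.75]: (38.83+42.15)/2 × 0.5 = 20.245
  [2.75→8.75]: (42.15+37.84)/2 × 6 = 239.97
  [8.75→11.75]: (37.84+29.57)/2 × 3 = 101.115
  [11.75→15.75]: (29.57+20.59)/2 × 4 = 100.32
  Sum = 508.45625 mcg/mL·hr

AUC = 508 mcg/mL·hr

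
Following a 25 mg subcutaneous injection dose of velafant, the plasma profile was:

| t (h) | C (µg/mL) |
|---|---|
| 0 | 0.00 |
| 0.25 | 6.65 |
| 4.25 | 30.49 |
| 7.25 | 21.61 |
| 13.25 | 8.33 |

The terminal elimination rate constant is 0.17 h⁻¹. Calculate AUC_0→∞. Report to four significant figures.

AUC = 292.1 µg/mL·h

Trapezoidal AUC_0→13.25:
  [0→0.25]: (0.00+6.65)/2 × 0.25 = 0.83125
  [0.25→4.25]: (6.65+30.49)/2 × 4 = 74.28
  [4.25→7.25]: (30.49+21.61)/2 × 3 = 78.15
  [7.25→13.25]: (21.61+8.33)/2 × 6 = 89.82
  Sum = 243.08125 µg/mL·h
Extrapolated tail: C_last / k_e = 8.33 / 0.17 = 49.000
AUC_0→∞ = 243.08125 + 49.000 = 292.08125 µg/mL·h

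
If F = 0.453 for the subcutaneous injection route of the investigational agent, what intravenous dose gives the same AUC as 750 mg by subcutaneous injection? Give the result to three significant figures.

Systemic exposure from an extravascular dose = F × D_ev, so the equivalent IV dose is F × D_ev.
D_iv = F × D_ev = 0.453 × 750 = 339.75 mg

D_iv = 340 mg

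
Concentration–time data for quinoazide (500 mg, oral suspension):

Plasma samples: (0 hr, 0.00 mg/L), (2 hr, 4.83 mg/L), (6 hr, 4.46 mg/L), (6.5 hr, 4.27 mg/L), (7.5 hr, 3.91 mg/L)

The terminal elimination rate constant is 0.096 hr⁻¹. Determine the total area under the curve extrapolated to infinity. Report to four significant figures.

AUC = 70.41 mg/L·hr

Trapezoidal AUC_0→7.5:
  [0→2]: (0.00+4.83)/2 × 2 = 4.83
  [2→6]: (4.83+4.46)/2 × 4 = 18.58
  [6→6.5]: (4.46+4.27)/2 × 0.5 = 2.1825
  [6.5→7.5]: (4.27+3.91)/2 × 1 = 4.09
  Sum = 29.6825 mg/L·hr
Extrapolated tail: C_last / k_e = 3.91 / 0.096 = 40.729
AUC_0→∞ = 29.6825 + 40.729 = 70.4115 mg/L·hr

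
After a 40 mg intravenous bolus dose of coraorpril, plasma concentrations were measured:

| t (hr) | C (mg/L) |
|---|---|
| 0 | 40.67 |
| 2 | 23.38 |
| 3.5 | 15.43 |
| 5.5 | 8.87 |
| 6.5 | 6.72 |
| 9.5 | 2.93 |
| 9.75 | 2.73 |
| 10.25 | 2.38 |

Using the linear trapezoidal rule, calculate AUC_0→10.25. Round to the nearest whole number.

Trapezoidal AUC_0→10.25:
  [0→2]: (40.67+23.38)/2 × 2 = 64.05
  [2→3.5]: (23.38+15.43)/2 × 1.5 = 29.1075
  [3.5→5.5]: (15.43+8.87)/2 × 2 = 24.3
  [5.5→6.5]: (8.87+6.72)/2 × 1 = 7.795
  [6.5→9.5]: (6.72+2.93)/2 × 3 = 14.475
  [9.5→9.75]: (2.93+2.73)/2 × 0.25 = 0.7075
  [9.75→10.25]: (2.73+2.38)/2 × 0.5 = 1.2775
  Sum = 141.7125 mg/L·hr

AUC = 142 mg/L·hr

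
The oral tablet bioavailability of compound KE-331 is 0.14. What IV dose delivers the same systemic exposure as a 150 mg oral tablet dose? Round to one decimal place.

D_iv = 21.0 mg

Systemic exposure from an extravascular dose = F × D_ev, so the equivalent IV dose is F × D_ev.
D_iv = F × D_ev = 0.14 × 150 = 21 mg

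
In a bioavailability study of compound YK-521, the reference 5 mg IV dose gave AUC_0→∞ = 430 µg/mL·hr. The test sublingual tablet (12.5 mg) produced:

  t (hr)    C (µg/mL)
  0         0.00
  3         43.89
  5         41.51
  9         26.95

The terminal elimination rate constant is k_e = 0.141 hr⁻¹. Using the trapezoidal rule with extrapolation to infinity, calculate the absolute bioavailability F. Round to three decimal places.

F = 0.446

Trapezoidal AUC_0→9 (sublingual tablet):
  [0→3]: (0.00+43.89)/2 × 3 = 65.835
  [3→5]: (43.89+41.51)/2 × 2 = 85.4
  [5→9]: (41.51+26.95)/2 × 4 = 136.92
  Sum = 288.155 µg/mL·hr
Tail: C_last/k_e = 26.95/0.141 = 191.135
AUC_0→∞ (sublingual tablet) = 288.155 + 191.135 = 479.29 µg/mL·hr
F = (AUC_ev/D_ev)/(AUC_iv/D_iv) = (479.29/12.5)/(430/5) = 38.3432/86 = 0.4459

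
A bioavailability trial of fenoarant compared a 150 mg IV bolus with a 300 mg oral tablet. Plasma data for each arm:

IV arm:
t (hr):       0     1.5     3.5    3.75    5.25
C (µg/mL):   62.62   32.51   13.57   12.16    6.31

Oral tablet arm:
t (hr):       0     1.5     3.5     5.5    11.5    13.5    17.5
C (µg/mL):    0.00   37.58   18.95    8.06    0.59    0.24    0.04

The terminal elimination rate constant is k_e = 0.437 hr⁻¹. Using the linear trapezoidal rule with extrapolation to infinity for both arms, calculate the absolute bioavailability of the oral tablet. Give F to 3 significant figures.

F = 0.467

Trapezoidal AUC_0→5.25 (IV):
  [0→1.5]: (62.62+32.51)/2 × 1.5 = 71.3475
  [1.5→3.5]: (32.51+13.57)/2 × 2 = 46.08
  [3.5→3.75]: (13.57+12.16)/2 × 0.25 = 3.21625
  [3.75→5.25]: (12.16+6.31)/2 × 1.5 = 13.8525
  Sum = 134.49625 µg/mL·hr
IV tail: 6.31/0.437 = 14.439; AUC_iv,0→∞ = 134.49625 + 14.439 = 148.93525 µg/mL·hr
Trapezoidal AUC_0→17.5 (oral tablet):
  [0→1.5]: (0.00+37.58)/2 × 1.5 = 28.185
  [1.5→3.5]: (37.58+18.95)/2 × 2 = 56.53
  [3.5→5.5]: (18.95+8.06)/2 × 2 = 27.01
  [5.5→11.5]: (8.06+0.59)/2 × 6 = 25.95
  [11.5→13.5]: (0.59+0.24)/2 × 2 = 0.83
  [13.5→17.5]: (0.24+0.04)/2 × 4 = 0.56
  Sum = 139.065 µg/mL·hr
oral tablet tail: 0.04/0.437 = 0.092; AUC_ev,0→∞ = 139.065 + 0.092 = 139.157 µg/mL·hr
F = (AUC_ev/D_ev)/(AUC_iv/D_iv) = (139.157/300)/(148.93525/150) = 0.463857/0.992902 = 0.4672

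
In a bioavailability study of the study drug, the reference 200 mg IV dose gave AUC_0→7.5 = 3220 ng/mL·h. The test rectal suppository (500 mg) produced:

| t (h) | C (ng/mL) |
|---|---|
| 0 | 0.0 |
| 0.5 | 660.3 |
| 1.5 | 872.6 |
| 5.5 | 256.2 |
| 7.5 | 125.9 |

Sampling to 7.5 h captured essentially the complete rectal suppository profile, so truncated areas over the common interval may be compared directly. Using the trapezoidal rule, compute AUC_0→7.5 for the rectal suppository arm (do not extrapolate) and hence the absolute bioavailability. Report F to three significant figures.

Trapezoidal AUC_0→7.5 (rectal suppository):
  [0→0.5]: (0.0+660.3)/2 × 0.5 = 165.075
  [0.5→1.5]: (660.3+872.6)/2 × 1 = 766.45
  [1.5→5.5]: (872.6+256.2)/2 × 4 = 2257.6
  [5.5→7.5]: (256.2+125.9)/2 × 2 = 382.1
  Sum = 3571.225 ng/mL·h
F = (AUC_ev/D_ev)/(AUC_iv/D_iv) = (3571.225/500)/(3220/200) = 7.14245/16.1 = 0.4436

F = 0.444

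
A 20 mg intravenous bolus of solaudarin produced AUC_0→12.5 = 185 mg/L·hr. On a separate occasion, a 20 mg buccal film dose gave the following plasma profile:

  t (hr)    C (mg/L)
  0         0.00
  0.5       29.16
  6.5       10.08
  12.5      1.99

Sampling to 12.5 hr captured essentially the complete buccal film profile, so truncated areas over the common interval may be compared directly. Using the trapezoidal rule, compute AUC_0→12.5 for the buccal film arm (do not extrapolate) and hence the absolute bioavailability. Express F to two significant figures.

F = 0.87

Trapezoidal AUC_0→12.5 (buccal film):
  [0→0.5]: (0.00+29.16)/2 × 0.5 = 7.29
  [0.5→6.5]: (29.16+10.08)/2 × 6 = 117.72
  [6.5→12.5]: (10.08+1.99)/2 × 6 = 36.21
  Sum = 161.22 mg/L·hr
F = (AUC_ev/D_ev)/(AUC_iv/D_iv) = (161.22/20)/(185/20) = 8.061/9.25 = 0.8715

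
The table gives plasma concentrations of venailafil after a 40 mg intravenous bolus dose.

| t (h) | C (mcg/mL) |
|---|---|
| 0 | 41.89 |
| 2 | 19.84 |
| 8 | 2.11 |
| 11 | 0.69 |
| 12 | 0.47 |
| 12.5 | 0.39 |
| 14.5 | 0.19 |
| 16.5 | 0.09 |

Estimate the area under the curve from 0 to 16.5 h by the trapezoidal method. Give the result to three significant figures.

AUC = 133 mcg/mL·h

Trapezoidal AUC_0→16.5:
  [0→2]: (41.89+19.84)/2 × 2 = 61.73
  [2→8]: (19.84+2.11)/2 × 6 = 65.85
  [8→11]: (2.11+0.69)/2 × 3 = 4.2
  [11→12]: (0.69+0.47)/2 × 1 = 0.58
  [12→12.5]: (0.47+0.39)/2 × 0.5 = 0.215
  [12.5→14.5]: (0.39+0.19)/2 × 2 = 0.58
  [14.5→16.5]: (0.19+0.09)/2 × 2 = 0.28
  Sum = 133.435 mcg/mL·h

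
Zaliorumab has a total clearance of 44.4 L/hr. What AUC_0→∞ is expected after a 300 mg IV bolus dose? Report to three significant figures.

AUC = 6.76 mg/L·hr

AUC_0→∞ = Dose_iv / CL
        = 300 / 44.4 = 6.75676 mg/L·hr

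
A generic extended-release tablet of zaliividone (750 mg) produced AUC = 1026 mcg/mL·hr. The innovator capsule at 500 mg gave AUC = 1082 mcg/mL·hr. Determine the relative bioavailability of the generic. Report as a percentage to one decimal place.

F_rel = (AUC_test/D_test) / (AUC_ref/D_ref)
      = (1026/750) / (1082/500)
      = 1.368 / 2.164 = 0.6322 = 63.22%

F_rel = 63.2%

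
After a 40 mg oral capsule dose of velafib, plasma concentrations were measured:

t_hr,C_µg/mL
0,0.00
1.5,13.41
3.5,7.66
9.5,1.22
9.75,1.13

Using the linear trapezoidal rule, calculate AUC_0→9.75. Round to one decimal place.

AUC = 58.1 µg/mL·hr

Trapezoidal AUC_0→9.75:
  [0→1.5]: (0.00+13.41)/2 × 1.5 = 10.0575
  [1.5→3.5]: (13.41+7.66)/2 × 2 = 21.07
  [3.5→9.5]: (7.66+1.22)/2 × 6 = 26.64
  [9.5→9.75]: (1.22+1.13)/2 × 0.25 = 0.29375
  Sum = 58.06125 µg/mL·hr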